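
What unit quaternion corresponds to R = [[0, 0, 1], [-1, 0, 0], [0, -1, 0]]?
-0.5 + 0.5i - 0.5j + 0.5k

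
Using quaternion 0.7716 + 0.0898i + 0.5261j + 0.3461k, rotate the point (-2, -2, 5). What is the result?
(4.836, -1.618, 2.645)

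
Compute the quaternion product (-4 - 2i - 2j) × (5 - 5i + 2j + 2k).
-26 + 6i - 14j - 22k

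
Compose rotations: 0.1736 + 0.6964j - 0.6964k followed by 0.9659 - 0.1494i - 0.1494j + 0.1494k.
0.3758 - 0.0259i + 0.5427j - 0.7508k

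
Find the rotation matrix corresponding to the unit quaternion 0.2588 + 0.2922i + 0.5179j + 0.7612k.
[[-0.6953, -0.0913, 0.7129], [0.6967, -0.3296, 0.6372], [0.1768, 0.9397, 0.2928]]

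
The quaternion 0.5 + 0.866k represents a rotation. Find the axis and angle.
axis = (0, 0, 1), θ = 2π/3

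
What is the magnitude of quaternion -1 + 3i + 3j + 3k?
√28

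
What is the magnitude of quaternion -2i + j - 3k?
√14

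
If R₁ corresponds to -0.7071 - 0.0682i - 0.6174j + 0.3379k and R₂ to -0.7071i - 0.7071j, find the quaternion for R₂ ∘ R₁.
-0.4848 + 0.2611i + 0.7389j + 0.3883k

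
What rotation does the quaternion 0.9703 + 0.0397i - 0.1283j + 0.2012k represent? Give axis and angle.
axis = (0.1641, -0.5304, 0.8317), θ = 28°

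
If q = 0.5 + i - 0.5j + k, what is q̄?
0.5 - i + 0.5j - k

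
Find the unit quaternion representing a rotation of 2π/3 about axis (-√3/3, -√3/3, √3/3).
0.5 - 0.5i - 0.5j + 0.5k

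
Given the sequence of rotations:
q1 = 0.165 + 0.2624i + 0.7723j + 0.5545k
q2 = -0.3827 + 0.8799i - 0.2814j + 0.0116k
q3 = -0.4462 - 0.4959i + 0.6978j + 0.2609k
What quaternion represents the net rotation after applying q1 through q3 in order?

q2 · q1 = -0.0831 - 0.1202i - 0.8269j + 0.5431k
q3 · q2 · q1 = 0.4128 + 0.6896i + 0.5489j + 0.2299k
0.4128 + 0.6896i + 0.5489j + 0.2299k


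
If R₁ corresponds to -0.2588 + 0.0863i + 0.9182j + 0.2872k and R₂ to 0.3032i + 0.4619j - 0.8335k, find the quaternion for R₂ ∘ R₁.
-0.2109 + 0.8195i - 0.2785j + 0.4542k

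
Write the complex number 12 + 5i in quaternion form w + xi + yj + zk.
12 + 5i + 0j + 0k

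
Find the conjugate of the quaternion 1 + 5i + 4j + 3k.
1 - 5i - 4j - 3k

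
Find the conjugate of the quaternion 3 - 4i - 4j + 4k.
3 + 4i + 4j - 4k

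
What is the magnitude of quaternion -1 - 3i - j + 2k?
√15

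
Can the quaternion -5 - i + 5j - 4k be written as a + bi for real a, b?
No. The quaternion -5 - i + 5j - 4k has j-coefficient y = 5 and k-coefficient z = -4, not both zero, so it does not lie in the complex subalgebra spanned by 1 and i.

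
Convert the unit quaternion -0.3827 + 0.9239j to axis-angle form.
axis = (0, 1, 0), θ = 5π/4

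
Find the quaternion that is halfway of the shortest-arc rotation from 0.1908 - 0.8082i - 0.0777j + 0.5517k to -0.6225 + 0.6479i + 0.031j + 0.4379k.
0.4855 - 0.8692i - 0.0649j + 0.0679k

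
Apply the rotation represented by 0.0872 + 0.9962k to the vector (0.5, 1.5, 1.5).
(-0.753, -1.39, 1.5)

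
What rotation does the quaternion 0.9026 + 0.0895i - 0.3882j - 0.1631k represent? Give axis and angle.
axis = (0.2079, -0.9018, -0.3789), θ = 51°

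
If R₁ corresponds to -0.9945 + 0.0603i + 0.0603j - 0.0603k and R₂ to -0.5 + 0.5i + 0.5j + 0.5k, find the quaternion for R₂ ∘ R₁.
0.4671 - 0.5877i - 0.4671j - 0.4671k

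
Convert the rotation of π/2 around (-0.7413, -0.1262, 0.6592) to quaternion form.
0.7071 - 0.5242i - 0.0892j + 0.4661k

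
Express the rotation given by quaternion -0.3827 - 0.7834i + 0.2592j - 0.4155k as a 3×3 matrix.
[[0.5204, -0.7241, 0.4526], [-0.0881, -0.5727, -0.815], [0.8494, 0.3842, -0.3618]]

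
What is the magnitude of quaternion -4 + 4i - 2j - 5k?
√61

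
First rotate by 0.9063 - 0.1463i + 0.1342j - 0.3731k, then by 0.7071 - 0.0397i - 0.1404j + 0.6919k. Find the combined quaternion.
0.912 - 0.1799i - 0.1484j + 0.3374k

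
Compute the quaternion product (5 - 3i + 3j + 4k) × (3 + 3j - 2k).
14 - 27i + 18j - 7k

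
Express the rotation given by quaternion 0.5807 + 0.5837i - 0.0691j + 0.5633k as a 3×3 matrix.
[[0.3558, -0.7349, 0.5773], [0.5735, -0.316, -0.7558], [0.7378, 0.6001, 0.309]]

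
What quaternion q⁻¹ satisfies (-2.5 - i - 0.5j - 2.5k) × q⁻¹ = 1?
-0.1818 + 0.0727i + 0.0364j + 0.1818k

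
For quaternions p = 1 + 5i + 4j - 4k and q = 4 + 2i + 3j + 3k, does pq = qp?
No: pq = -6 + 46i - 4j - 6k ≠ -6 - 2i + 42j - 20k = qp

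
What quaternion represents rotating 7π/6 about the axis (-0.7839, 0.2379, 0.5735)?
-0.2588 - 0.7572i + 0.2298j + 0.554k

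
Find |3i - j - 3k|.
√19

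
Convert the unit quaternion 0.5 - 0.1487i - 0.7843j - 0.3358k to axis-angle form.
axis = (-0.1717, -0.9056, -0.3877), θ = 2π/3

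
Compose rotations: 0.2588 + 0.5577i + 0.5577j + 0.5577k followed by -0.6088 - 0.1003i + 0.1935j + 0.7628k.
-0.6349 - 0.683i + 0.1919j - 0.306k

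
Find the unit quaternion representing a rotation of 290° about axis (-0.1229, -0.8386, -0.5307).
-0.8192 - 0.0705i - 0.481j - 0.3044k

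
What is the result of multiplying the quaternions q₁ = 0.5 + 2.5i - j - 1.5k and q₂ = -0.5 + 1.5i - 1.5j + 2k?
-2.5 - 4.75i - 7.5j - 0.5k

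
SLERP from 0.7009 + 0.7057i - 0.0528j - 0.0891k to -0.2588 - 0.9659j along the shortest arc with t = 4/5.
0.4393 + 0.2022i + 0.8749j - 0.0255k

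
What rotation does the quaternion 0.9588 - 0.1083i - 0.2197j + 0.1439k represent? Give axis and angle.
axis = (-0.3812, -0.7734, 0.5065), θ = 33°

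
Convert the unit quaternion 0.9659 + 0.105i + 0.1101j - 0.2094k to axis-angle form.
axis = (0.4057, 0.4254, -0.809), θ = π/6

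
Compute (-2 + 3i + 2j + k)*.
-2 - 3i - 2j - k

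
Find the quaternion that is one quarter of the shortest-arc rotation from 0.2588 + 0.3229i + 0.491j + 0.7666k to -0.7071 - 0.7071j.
0.4188 + 0.2621i + 0.6073j + 0.6222k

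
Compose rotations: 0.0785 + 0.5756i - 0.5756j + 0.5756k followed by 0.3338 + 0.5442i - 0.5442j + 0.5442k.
-0.9135 + 0.2349i - 0.2349j + 0.2349k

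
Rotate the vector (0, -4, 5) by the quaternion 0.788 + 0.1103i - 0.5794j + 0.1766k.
(-2.746, -5.546, 1.645)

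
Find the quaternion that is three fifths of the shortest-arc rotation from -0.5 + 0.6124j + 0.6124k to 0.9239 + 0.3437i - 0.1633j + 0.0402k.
-0.8521 - 0.2308i + 0.3934j + 0.2567k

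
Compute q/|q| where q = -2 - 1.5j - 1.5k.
-0.686 - 0.5145j - 0.5145k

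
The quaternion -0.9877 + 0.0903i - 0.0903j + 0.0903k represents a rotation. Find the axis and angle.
axis = (√3/3, -√3/3, √3/3), θ = 342°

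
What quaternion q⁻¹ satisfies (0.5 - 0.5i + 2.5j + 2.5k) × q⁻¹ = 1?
0.0385 + 0.0385i - 0.1923j - 0.1923k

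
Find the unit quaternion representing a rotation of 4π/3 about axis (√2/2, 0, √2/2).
-0.5 + 0.6124i + 0.6124k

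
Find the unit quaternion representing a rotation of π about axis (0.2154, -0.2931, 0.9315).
0.2154i - 0.2931j + 0.9315k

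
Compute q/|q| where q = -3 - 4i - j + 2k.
-0.5477 - 0.7303i - 0.1826j + 0.3651k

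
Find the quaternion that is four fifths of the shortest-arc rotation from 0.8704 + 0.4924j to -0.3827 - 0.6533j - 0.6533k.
0.5169 + 0.6583j + 0.5472k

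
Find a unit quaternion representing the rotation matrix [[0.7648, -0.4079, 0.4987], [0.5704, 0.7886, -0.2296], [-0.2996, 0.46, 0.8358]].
0.9205 + 0.1873i + 0.2168j + 0.2657k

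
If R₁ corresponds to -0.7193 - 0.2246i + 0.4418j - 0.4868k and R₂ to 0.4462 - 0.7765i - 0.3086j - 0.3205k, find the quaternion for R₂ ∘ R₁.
-0.515 + 0.7501i + 0.1131j - 0.399k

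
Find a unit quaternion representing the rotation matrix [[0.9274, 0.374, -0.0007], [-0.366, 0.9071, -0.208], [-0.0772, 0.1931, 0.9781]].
0.9763 + 0.1027i + 0.0196j - 0.1895k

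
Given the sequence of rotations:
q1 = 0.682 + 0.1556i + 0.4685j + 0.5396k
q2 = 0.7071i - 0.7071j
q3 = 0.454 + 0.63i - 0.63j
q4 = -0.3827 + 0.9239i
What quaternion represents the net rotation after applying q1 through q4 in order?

q2 · q1 = 0.2213 + 0.1007i - 0.8638j + 0.4413k
q3 · q2 · q1 = -0.5072 - 0.0929i - 0.8096j - 0.2804k
q4 · q3 · q2 · q1 = 0.2799 - 0.433i + 0.5689j - 0.6407k
0.2799 - 0.433i + 0.5689j - 0.6407k


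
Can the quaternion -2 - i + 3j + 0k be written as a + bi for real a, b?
No. The quaternion -2 - i + 3j has j-coefficient y = 3 and k-coefficient z = 0, not both zero, so it does not lie in the complex subalgebra spanned by 1 and i.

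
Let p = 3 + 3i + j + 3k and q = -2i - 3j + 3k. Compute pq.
6i - 24j + 2k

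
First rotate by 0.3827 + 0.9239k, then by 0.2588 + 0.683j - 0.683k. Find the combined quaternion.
0.7301 + 0.631i + 0.2614j - 0.0223k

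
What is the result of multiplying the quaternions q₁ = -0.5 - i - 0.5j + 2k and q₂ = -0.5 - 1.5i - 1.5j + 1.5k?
-5 + 3.5i - 0.5j - k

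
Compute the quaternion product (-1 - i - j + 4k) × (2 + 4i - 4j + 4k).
-18 + 6i + 22j + 12k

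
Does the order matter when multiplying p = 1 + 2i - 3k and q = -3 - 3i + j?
Yes: pq = 3 - 6i + 10j + 11k ≠ 3 - 12i - 8j + 7k = qp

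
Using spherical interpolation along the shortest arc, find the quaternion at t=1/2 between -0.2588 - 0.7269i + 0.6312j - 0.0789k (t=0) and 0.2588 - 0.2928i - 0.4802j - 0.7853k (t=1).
-0.3497 - 0.2933i + 0.7509j + 0.4773k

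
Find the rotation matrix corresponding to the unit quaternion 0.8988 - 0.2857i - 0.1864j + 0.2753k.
[[0.7789, -0.3884, -0.4924], [0.6014, 0.6852, 0.4109], [0.1778, -0.6162, 0.7673]]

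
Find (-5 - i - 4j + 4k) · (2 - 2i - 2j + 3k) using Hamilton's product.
-32 + 4i - 3j - 13k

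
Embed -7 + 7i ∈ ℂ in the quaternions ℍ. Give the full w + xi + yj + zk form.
-7 + 7i + 0j + 0k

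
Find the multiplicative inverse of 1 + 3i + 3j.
0.0526 - 0.1579i - 0.1579j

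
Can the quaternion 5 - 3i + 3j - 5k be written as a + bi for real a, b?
No. The quaternion 5 - 3i + 3j - 5k has j-coefficient y = 3 and k-coefficient z = -5, not both zero, so it does not lie in the complex subalgebra spanned by 1 and i.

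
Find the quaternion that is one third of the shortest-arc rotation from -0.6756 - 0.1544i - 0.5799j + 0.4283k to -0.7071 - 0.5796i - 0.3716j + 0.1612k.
-0.7102 - 0.3081i - 0.5275j + 0.3501k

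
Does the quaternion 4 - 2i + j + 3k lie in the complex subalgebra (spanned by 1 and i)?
No. The quaternion 4 - 2i + j + 3k has j-coefficient y = 1 and k-coefficient z = 3, not both zero, so it does not lie in the complex subalgebra spanned by 1 and i.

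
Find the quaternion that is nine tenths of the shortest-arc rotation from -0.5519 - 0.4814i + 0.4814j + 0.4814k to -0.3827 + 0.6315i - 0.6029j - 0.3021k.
0.2908 - 0.6459i + 0.6192j + 0.3389k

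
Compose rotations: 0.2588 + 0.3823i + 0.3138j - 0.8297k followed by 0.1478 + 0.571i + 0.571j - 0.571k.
-0.833 - 0.0903i + 0.4496j - 0.3095k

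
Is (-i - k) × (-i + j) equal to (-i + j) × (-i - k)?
No: pq = -1 + i + j - k ≠ -1 - i - j + k = qp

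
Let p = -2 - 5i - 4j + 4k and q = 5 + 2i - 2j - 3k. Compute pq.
4 - 9i - 23j + 44k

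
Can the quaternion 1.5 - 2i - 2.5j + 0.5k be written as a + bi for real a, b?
No. The quaternion 1.5 - 2i - 2.5j + 0.5k has j-coefficient y = -2.5 and k-coefficient z = 0.5, not both zero, so it does not lie in the complex subalgebra spanned by 1 and i.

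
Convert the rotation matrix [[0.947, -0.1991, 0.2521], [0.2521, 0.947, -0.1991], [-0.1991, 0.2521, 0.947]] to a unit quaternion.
0.9799 + 0.1151i + 0.1151j + 0.1151k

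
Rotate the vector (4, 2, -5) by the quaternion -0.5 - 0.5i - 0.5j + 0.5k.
(2, 5, -4)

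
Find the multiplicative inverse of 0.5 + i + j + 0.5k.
0.2 - 0.4i - 0.4j - 0.2k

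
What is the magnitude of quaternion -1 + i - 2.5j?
2.872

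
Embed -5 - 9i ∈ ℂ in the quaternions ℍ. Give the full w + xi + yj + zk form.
-5 - 9i + 0j + 0k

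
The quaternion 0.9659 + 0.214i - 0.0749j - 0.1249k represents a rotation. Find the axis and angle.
axis = (0.8267, -0.2894, -0.4825), θ = π/6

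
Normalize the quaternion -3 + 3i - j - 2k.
-0.6255 + 0.6255i - 0.2085j - 0.417k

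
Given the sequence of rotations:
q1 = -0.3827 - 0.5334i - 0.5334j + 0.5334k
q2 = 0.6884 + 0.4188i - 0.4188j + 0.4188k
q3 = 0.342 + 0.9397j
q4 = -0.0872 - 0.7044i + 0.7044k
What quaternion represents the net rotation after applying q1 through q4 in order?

q2 · q1 = -0.4868 - 0.5275i - 0.6537j - 0.2399k
q3 · q2 · q1 = 0.4478 - 0.4058i - 0.681j + 0.4136k
q4 · q3 · q2 · q1 = -0.6162 + 0.1997i + 0.0649j + 0.7591k
-0.6162 + 0.1997i + 0.0649j + 0.7591k


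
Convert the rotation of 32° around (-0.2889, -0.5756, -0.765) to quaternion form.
0.9613 - 0.0796i - 0.1587j - 0.2109k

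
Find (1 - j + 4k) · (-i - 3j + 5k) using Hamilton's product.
-23 + 6i - 7j + 4k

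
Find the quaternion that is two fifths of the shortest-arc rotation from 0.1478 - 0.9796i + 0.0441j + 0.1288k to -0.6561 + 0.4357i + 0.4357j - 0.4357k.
0.4 - 0.8538i - 0.1707j + 0.2861k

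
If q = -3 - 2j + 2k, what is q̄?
-3 + 2j - 2k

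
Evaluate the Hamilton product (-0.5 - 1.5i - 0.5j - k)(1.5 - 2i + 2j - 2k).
-4.75 + 1.75i - 2.75j - 4.5k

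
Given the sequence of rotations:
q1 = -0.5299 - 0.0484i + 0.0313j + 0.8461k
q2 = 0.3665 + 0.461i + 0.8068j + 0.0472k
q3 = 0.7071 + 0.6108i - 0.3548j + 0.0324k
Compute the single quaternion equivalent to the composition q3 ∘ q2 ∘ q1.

q2 · q1 = -0.2371 + 0.4191i - 0.8084j + 0.3386k
q3 · q2 · q1 = -0.7214 + 0.0576i - 0.6807j - 0.1133k
-0.7214 + 0.0576i - 0.6807j - 0.1133k


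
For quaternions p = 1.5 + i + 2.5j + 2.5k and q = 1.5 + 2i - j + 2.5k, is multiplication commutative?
No: pq = -3.5 + 13.25i + 4.75j + 1.5k ≠ -3.5 - 4.25i - 0.25j + 13.5k = qp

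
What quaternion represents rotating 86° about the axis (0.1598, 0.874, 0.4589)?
0.7314 + 0.109i + 0.5961j + 0.313k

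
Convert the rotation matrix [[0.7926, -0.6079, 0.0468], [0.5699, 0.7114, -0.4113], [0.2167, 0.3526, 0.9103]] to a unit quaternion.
0.9239 + 0.2067i - 0.046j + 0.3187k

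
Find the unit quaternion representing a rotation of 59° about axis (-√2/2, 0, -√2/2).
0.8704 - 0.3482i - 0.3482k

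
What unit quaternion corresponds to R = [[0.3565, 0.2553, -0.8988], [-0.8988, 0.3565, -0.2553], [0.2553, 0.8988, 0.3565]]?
0.7193 + 0.4011i - 0.4011j - 0.4011k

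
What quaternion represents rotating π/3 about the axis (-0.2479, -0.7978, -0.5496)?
0.866 - 0.124i - 0.3989j - 0.2748k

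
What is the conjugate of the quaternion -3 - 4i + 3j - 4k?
-3 + 4i - 3j + 4k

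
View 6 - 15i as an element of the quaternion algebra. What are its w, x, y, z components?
6 - 15i + 0j + 0k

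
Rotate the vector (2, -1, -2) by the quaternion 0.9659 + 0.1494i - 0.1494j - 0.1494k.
(2.244, -1.089, -1.667)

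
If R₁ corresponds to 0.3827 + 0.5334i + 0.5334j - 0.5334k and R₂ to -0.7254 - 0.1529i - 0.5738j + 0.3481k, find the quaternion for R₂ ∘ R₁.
0.2957 - 0.3251i - 0.5024j + 0.7447k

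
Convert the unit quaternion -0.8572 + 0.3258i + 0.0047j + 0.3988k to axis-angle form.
axis = (0.6326, 0.0091, 0.7744), θ = 298°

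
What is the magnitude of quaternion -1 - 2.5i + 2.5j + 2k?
4.183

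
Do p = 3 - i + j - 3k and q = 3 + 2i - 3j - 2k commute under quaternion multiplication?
No: pq = 8 - 8i - 14j - 14k ≠ 8 + 14i + 2j - 16k = qp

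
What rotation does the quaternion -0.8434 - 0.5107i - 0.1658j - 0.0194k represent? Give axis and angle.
axis = (-0.9505, -0.3086, -0.0361), θ = 295°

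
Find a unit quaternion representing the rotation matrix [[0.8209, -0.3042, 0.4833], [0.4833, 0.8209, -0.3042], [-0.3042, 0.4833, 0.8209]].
0.9304 + 0.2116i + 0.2116j + 0.2116k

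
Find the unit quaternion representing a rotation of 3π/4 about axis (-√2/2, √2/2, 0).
0.3827 - 0.6533i + 0.6533j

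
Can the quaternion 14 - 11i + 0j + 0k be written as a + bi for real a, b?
Yes. The quaternion 14 - 11i has j- and k-coefficients y = z = 0, so it lies in the complex subalgebra spanned by 1 and i.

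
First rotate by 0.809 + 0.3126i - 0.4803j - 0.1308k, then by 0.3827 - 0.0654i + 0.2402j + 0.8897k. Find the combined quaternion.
0.5618 + 0.4626i + 0.2801j + 0.626k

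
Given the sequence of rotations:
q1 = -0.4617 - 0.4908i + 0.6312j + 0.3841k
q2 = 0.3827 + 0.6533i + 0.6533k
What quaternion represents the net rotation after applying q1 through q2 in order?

q2 · q1 = -0.107 - 0.9018i - 0.33j + 0.2577k
-0.107 - 0.9018i - 0.33j + 0.2577k


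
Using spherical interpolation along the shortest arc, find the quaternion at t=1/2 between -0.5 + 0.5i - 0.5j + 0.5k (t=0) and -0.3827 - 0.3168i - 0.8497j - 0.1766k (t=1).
-0.5334 + 0.1107i - 0.8155j + 0.1954k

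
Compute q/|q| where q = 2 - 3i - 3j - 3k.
0.3592 - 0.5388i - 0.5388j - 0.5388k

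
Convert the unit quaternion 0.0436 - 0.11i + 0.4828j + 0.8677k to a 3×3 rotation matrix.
[[-0.972, -0.1819, -0.1488], [-0.0306, -0.53, 0.8474], [-0.233, 0.8283, 0.5096]]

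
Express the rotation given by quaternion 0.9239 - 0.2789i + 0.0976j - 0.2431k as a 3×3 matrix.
[[0.8628, 0.3948, 0.3159], [-0.5036, 0.7262, 0.4679], [-0.0447, -0.5628, 0.8254]]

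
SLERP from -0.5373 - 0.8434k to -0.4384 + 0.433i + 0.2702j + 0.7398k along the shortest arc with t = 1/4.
-0.3116 - 0.1357i - 0.0847j - 0.9367k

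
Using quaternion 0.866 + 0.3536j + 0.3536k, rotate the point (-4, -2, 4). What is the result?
(1.675, -2.949, 4.949)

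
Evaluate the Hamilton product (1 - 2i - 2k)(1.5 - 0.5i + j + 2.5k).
5.5 - 1.5i + 7j - 2.5k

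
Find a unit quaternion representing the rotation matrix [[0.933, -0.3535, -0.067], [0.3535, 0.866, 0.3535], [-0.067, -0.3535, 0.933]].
0.9659 - 0.183i + 0.183k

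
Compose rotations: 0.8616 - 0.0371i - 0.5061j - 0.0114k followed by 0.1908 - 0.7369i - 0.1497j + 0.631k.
0.0685 - 0.3209i - 0.2574j + 0.9089k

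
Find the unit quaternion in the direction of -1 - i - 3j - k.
-0.2887 - 0.2887i - 0.866j - 0.2887k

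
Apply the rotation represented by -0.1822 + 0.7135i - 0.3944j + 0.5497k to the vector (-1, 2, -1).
(-1.738, -0.308, -1.699)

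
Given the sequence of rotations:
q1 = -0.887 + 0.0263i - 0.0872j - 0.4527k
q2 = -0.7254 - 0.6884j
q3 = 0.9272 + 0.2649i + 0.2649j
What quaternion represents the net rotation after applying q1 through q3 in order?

q2 · q1 = 0.5834 + 0.2926i + 0.6739j + 0.3465k
q3 · q2 · q1 = 0.2849 + 0.5176i + 0.6876j + 0.4223k
0.2849 + 0.5176i + 0.6876j + 0.4223k


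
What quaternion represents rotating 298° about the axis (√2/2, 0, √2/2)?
-0.8572 + 0.3642i + 0.3642k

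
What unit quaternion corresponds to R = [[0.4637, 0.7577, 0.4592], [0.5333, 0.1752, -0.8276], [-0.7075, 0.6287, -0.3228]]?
0.5736 + 0.6347i + 0.5085j - 0.0978k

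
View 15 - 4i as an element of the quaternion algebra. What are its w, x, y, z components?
15 - 4i + 0j + 0k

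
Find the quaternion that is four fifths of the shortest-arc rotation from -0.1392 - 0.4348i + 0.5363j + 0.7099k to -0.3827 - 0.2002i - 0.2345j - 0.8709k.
0.291 + 0.0689i + 0.3214j + 0.8985k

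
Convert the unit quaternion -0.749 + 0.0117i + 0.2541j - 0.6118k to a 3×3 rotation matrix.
[[0.1223, -0.9105, -0.395], [0.9224, 0.2511, -0.2934], [0.3663, -0.3284, 0.8706]]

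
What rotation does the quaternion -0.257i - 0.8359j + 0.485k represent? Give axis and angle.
axis = (-0.257, -0.8359, 0.485), θ = π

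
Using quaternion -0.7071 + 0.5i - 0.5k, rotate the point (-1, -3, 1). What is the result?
(1.121, 0, 3.121)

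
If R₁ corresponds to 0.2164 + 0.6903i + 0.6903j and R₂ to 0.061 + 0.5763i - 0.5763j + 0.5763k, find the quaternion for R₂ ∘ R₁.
0.0132 - 0.231i + 0.3152j + 0.9204k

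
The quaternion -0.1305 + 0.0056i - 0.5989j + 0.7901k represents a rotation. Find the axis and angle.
axis = (0.0056, -0.6041, 0.7969), θ = 195°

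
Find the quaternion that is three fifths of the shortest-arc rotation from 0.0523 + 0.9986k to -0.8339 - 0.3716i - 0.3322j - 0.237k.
0.6328 + 0.27i + 0.2414j + 0.6843k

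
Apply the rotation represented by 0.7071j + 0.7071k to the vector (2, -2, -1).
(-2, -1, -2)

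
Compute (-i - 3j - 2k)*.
i + 3j + 2k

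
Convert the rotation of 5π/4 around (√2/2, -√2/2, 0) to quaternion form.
-0.3827 + 0.6533i - 0.6533j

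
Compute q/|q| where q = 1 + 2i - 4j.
0.2182 + 0.4364i - 0.8729j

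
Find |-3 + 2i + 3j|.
√22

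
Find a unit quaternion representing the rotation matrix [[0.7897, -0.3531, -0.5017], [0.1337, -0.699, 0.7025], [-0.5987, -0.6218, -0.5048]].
-0.3827 + 0.8651i - 0.0634j - 0.318k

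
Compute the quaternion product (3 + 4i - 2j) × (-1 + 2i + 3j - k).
-5 + 4i + 15j + 13k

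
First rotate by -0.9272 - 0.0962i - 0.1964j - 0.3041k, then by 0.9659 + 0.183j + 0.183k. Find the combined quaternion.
-0.804 - 0.1126i - 0.377j - 0.4458k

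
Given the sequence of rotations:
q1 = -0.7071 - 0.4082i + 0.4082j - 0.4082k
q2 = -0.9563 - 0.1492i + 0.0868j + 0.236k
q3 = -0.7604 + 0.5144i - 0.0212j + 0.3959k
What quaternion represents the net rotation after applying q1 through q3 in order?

q2 · q1 = 0.6762 + 0.3641i - 0.609j + 0.198k
q3 · q2 · q1 = -0.7928 + 0.3079i + 0.491j - 0.1884k
-0.7928 + 0.3079i + 0.491j - 0.1884k


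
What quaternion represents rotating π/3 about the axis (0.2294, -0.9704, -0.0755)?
0.866 + 0.1147i - 0.4852j - 0.0377k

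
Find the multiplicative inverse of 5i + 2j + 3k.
-0.1316i - 0.0526j - 0.0789k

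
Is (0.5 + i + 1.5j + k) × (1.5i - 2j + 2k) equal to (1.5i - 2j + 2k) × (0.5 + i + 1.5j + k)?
No: pq = -0.5 + 5.75i - 1.5j - 3.25k ≠ -0.5 - 4.25i - 0.5j + 5.25k = qp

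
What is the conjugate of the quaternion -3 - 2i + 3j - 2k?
-3 + 2i - 3j + 2k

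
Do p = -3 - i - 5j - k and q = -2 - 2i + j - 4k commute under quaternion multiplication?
No: pq = 5 + 29i + 5j + 3k ≠ 5 - 13i + 9j + 25k = qp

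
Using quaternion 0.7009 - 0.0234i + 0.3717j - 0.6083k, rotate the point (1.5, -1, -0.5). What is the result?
(-1.135, -1.354, -0.615)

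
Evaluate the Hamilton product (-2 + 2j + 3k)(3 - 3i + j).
-8 + 3i - 5j + 15k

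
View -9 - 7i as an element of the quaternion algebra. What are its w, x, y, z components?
-9 - 7i + 0j + 0k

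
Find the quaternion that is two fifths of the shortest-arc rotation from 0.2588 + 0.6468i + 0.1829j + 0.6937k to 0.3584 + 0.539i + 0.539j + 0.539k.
0.3052 + 0.6164i + 0.3328j + 0.6451k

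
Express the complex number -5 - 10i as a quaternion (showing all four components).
-5 - 10i + 0j + 0k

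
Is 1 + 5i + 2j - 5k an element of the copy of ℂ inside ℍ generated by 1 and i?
No. The quaternion 1 + 5i + 2j - 5k has j-coefficient y = 2 and k-coefficient z = -5, not both zero, so it does not lie in the complex subalgebra spanned by 1 and i.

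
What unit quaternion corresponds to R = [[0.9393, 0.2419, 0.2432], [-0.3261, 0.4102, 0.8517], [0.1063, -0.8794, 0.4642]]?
0.8387 - 0.516i + 0.0408j - 0.1693k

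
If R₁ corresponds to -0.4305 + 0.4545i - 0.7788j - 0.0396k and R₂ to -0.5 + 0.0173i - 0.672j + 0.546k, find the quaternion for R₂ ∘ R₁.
-0.2943 + 0.2171i + 0.9275j + 0.0767k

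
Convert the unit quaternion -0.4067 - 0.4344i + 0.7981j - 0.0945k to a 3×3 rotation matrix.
[[-0.2918, -0.7703, -0.5671], [-0.6165, 0.6047, -0.5042], [0.7313, 0.2025, -0.6513]]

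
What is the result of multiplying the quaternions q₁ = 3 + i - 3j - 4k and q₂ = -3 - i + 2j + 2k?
6 - 4i + 17j + 17k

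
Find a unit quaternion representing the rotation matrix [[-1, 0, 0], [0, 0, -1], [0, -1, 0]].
-0.7071j + 0.7071k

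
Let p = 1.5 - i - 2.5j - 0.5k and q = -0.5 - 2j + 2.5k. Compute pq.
-4.5 - 6.75i + 0.75j + 6k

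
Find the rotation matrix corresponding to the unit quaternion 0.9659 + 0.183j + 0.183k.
[[0.866, -0.3535, 0.3535], [0.3535, 0.933, 0.067], [-0.3535, 0.067, 0.933]]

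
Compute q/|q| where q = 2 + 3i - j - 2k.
0.4714 + 0.7071i - 0.2357j - 0.4714k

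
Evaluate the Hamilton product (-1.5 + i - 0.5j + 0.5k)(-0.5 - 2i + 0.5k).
2.5 + 2.25i - 1.25j - 2k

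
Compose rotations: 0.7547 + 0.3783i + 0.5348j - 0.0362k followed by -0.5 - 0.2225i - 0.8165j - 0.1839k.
0.1368 - 0.2292i - 0.9612j + 0.0692k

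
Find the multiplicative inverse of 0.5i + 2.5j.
-0.0769i - 0.3846j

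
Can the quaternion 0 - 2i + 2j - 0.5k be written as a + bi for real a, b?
No. The quaternion -2i + 2j - 0.5k has j-coefficient y = 2 and k-coefficient z = -0.5, not both zero, so it does not lie in the complex subalgebra spanned by 1 and i.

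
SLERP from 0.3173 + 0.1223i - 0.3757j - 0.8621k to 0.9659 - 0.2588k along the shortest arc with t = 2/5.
0.6623 + 0.0823i - 0.2529j - 0.7005k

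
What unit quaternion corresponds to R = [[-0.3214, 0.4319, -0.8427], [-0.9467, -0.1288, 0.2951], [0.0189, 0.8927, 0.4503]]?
0.5 + 0.2988i - 0.4308j - 0.6893k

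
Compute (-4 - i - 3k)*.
-4 + i + 3k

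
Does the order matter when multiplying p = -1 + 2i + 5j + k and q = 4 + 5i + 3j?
Yes: pq = -29 + 22j - 15k ≠ -29 + 6i + 12j + 23k = qp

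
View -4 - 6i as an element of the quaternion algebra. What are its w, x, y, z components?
-4 - 6i + 0j + 0k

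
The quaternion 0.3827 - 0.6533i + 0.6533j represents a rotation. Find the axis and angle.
axis = (-√2/2, √2/2, 0), θ = 3π/4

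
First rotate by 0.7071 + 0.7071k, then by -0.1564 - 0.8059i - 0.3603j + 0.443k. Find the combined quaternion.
-0.4238 - 0.8246i + 0.3151j + 0.2027k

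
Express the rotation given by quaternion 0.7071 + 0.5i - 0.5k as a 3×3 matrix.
[[0.5, 0.7071, -0.5], [-0.7071, 0, -0.7071], [-0.5, 0.7071, 0.5]]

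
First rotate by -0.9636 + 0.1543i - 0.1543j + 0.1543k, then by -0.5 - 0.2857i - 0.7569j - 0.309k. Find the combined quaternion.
0.4568 + 0.0337i + 0.8029j + 0.3815k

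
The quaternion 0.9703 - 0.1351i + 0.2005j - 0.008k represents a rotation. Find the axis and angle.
axis = (-0.5585, 0.8289, -0.0331), θ = 28°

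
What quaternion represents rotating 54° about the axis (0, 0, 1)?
0.891 + 0.454k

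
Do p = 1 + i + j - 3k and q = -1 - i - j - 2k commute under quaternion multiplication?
No: pq = -5 - 7i + 3j + k ≠ -5 + 3i - 7j + k = qp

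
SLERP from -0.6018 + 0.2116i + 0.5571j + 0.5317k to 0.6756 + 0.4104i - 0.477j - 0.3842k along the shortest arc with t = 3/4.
-0.6847 - 0.2613i + 0.5188j + 0.4401k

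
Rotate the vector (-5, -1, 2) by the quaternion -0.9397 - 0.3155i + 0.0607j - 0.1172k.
(-4.647, -2.898, 0.068)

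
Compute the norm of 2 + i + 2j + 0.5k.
3.041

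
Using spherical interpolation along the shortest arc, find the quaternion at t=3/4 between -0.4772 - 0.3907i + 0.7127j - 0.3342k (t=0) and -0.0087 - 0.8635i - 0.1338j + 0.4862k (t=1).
-0.1818 - 0.9206i + 0.1392j + 0.3163k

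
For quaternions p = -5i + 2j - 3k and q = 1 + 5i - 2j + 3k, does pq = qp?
Yes: pq = qp = 38 - 5i + 2j - 3k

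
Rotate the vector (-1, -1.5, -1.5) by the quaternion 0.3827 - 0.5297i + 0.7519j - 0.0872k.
(0.239, -0.184, 2.326)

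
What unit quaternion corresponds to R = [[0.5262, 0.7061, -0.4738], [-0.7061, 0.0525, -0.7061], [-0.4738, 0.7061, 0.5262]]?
0.7254 + 0.4867i - 0.4867k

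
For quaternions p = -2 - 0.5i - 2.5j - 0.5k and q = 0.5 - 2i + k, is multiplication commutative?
No: pq = -1.5 + 1.25i + 0.25j - 7.25k ≠ -1.5 + 6.25i - 2.75j + 2.75k = qp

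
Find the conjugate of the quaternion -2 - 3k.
-2 + 3k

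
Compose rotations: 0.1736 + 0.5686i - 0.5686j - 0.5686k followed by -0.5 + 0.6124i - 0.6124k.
-0.7832 - 0.5262i + 0.2843j - 0.1702k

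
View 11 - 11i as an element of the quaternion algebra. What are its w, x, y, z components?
11 - 11i + 0j + 0k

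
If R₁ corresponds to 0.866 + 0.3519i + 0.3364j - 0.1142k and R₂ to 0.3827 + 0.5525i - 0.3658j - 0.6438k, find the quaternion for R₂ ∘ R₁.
0.1865 + 0.8715i - 0.3515j - 0.2866k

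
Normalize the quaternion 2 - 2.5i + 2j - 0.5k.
0.5252 - 0.6565i + 0.5252j - 0.1313k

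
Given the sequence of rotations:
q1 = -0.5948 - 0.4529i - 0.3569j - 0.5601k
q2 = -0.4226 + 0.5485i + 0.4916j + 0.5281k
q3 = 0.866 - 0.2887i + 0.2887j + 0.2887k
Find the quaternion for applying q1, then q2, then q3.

q2 · q1 = 0.971 - 0.2217i - 0.0735j - 0.0505k
q3 · q2 · q1 = 0.8127 - 0.4657i + 0.1381j + 0.3218k
0.8127 - 0.4657i + 0.1381j + 0.3218k


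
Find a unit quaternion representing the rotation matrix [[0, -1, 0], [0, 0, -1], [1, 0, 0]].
0.5 + 0.5i - 0.5j + 0.5k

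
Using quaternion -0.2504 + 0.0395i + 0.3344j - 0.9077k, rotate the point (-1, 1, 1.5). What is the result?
(0.085, -2.013, 0.437)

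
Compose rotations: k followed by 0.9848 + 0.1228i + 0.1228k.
-0.1228 - 0.1228j + 0.9848k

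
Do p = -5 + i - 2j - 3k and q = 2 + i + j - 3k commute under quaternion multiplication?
No: pq = -18 + 6i - 9j + 12k ≠ -18 - 12i - 9j + 6k = qp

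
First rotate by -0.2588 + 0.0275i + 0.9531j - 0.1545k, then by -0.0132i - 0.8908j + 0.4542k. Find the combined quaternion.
0.9196 - 0.2919i + 0.241j - 0.1056k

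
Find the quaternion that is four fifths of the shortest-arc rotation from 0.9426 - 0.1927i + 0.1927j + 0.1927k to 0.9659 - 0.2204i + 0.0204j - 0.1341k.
0.9721 - 0.2172i + 0.0559j - 0.0688k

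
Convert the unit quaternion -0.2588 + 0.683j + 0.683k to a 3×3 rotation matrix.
[[-0.866, 0.3535, -0.3535], [-0.3535, 0.067, 0.933], [0.3535, 0.933, 0.067]]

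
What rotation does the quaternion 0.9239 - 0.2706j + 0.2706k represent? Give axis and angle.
axis = (0, -√2/2, √2/2), θ = π/4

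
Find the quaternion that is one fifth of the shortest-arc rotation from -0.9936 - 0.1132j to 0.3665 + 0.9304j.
-0.9461 - 0.3239j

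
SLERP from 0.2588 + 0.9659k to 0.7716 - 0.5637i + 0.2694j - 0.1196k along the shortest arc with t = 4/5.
0.7947 - 0.525i + 0.2509j + 0.1726k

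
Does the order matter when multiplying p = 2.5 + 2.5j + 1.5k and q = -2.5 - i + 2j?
Yes: pq = -11.25 - 5.5i - 2.75j - 1.25k ≠ -11.25 + 0.5i + 0.25j - 6.25k = qp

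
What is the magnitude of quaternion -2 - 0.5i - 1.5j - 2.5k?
3.571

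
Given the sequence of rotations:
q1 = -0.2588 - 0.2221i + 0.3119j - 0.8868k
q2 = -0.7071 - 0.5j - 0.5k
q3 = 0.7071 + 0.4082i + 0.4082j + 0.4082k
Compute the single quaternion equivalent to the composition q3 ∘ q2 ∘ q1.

q2 · q1 = -0.1045 + 0.7564i + 0.0199j + 0.6454k
q3 · q2 · q1 = -0.6542 + 0.7475i + 0.0167j + 0.1131k
-0.6542 + 0.7475i + 0.0167j + 0.1131k


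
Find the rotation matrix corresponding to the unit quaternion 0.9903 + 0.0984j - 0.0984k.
[[0.9613, 0.1949, 0.1949], [-0.1949, 0.9806, -0.0194], [-0.1949, -0.0194, 0.9806]]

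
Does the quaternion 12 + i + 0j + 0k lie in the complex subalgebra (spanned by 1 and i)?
Yes. The quaternion 12 + i has j- and k-coefficients y = z = 0, so it lies in the complex subalgebra spanned by 1 and i.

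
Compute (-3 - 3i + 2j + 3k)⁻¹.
-0.0968 + 0.0968i - 0.0645j - 0.0968k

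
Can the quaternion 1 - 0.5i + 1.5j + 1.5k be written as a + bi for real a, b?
No. The quaternion 1 - 0.5i + 1.5j + 1.5k has j-coefficient y = 1.5 and k-coefficient z = 1.5, not both zero, so it does not lie in the complex subalgebra spanned by 1 and i.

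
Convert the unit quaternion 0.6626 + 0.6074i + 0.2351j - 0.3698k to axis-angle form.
axis = (0.811, 0.3139, -0.4937), θ = 97°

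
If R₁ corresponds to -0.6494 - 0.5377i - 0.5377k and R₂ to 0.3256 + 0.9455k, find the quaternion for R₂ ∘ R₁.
0.297 - 0.1751i - 0.5084j - 0.7891k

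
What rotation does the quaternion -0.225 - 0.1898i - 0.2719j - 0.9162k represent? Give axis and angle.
axis = (-0.1948, -0.2791, -0.9403), θ = 206°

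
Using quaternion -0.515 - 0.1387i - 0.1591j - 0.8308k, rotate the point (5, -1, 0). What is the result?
(-1.344, 4.918, -0.074)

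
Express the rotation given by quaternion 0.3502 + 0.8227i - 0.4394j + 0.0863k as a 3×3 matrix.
[[0.599, -0.7834, -0.1658], [-0.6625, -0.3686, -0.6521], [0.4498, 0.5004, -0.7398]]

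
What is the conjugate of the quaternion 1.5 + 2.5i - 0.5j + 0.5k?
1.5 - 2.5i + 0.5j - 0.5k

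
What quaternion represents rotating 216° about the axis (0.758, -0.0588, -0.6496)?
-0.309 + 0.7209i - 0.0559j - 0.6178k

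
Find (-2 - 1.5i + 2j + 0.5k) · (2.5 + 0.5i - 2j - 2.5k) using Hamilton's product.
1 - 8.75i + 5.5j + 8.25k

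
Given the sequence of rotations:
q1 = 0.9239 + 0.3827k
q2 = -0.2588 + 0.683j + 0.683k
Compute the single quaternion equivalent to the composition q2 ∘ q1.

q2 · q1 = -0.5005 + 0.2614i + 0.631j + 0.532k
-0.5005 + 0.2614i + 0.631j + 0.532k


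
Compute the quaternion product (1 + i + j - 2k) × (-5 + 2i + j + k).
-6 - 9j + 10k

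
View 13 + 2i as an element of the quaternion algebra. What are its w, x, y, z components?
13 + 2i + 0j + 0k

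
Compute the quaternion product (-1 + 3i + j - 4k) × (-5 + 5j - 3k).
-12 + 2i - j + 38k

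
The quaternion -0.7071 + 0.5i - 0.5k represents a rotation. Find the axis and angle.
axis = (√2/2, 0, -√2/2), θ = 3π/2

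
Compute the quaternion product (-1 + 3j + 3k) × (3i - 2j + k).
3 + 6i + 11j - 10k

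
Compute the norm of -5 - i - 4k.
√42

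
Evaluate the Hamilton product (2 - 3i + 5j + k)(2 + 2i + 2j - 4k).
4 - 24i + 4j - 22k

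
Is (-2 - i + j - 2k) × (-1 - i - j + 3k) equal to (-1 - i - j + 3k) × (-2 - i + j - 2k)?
No: pq = 8 + 4i + 6j - 2k ≠ 8 + 2i - 4j - 6k = qp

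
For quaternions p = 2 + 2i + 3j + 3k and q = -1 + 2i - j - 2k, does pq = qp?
No: pq = 3 - i + 5j - 15k ≠ 3 + 5i - 15j + k = qp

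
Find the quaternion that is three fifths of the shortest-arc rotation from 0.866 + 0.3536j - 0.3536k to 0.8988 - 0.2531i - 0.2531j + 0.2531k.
0.9859 - 0.1671i - 0.0069j + 0.0069k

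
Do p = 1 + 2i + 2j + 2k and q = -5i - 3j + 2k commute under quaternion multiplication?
No: pq = 12 + 5i - 17j + 6k ≠ 12 - 15i + 11j - 2k = qp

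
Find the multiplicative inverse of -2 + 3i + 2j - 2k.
-0.0952 - 0.1429i - 0.0952j + 0.0952k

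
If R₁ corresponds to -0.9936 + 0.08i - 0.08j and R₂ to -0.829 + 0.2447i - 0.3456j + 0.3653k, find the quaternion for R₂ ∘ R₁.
0.7765 - 0.2802i + 0.4389j - 0.3549k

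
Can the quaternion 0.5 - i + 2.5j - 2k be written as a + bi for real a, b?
No. The quaternion 0.5 - i + 2.5j - 2k has j-coefficient y = 2.5 and k-coefficient z = -2, not both zero, so it does not lie in the complex subalgebra spanned by 1 and i.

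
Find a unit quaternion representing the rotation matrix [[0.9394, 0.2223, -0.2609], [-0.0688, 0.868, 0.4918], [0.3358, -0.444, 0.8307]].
0.9537 - 0.2453i - 0.1564j - 0.0763k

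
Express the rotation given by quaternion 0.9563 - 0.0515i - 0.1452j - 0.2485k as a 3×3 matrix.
[[0.8343, 0.4902, -0.2521], [-0.4603, 0.8712, 0.1707], [0.3033, -0.0263, 0.9525]]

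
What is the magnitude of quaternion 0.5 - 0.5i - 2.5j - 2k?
3.279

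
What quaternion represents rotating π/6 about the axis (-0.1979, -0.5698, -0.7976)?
0.9659 - 0.0512i - 0.1475j - 0.2064k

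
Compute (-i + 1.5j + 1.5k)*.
i - 1.5j - 1.5k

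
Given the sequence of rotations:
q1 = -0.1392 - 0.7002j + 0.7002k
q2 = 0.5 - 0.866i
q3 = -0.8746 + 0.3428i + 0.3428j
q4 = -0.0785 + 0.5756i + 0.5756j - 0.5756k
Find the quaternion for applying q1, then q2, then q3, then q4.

q2 · q1 = -0.0696 + 0.1205i + 0.2563j + 0.9565k
q3 · q2 · q1 = -0.0683 + 0.1986i - 0.5759j - 0.79k
q4 · q3 · q2 · q1 = -0.2322 - 0.8411i + 0.3463j - 0.3445k
-0.2322 - 0.8411i + 0.3463j - 0.3445k


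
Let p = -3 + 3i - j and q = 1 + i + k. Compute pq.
-6 - i - 4j - 2k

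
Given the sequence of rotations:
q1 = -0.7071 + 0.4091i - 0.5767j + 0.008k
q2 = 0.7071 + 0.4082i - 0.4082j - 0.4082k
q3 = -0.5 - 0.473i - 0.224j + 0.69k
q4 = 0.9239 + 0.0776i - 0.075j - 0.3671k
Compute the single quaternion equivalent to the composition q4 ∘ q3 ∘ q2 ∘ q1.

q2 · q1 = -0.8991 - 0.238i - 0.2894j + 0.2259k
q3 · q2 · q1 = 0.1163 + 0.6934i + 0.2887j - 0.6498k
q4 · q3 · q2 · q1 = -0.1632 + 0.8044i + 0.0539j - 0.5686k
-0.1632 + 0.8044i + 0.0539j - 0.5686k


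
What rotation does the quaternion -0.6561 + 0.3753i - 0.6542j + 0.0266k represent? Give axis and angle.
axis = (0.4973, -0.8669, 0.0352), θ = 262°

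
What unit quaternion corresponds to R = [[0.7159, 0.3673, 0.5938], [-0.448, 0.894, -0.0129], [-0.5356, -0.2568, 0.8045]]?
0.9239 - 0.066i + 0.3056j - 0.2206k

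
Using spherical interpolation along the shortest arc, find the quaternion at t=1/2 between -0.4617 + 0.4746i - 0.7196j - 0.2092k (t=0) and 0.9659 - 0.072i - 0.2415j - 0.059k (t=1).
-0.8874 + 0.3398i - 0.2972j - 0.0934k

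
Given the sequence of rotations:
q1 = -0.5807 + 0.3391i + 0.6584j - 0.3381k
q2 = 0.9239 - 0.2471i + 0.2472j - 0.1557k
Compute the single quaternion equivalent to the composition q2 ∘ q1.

q2 · q1 = -0.6681 + 0.4757i + 0.3284j - 0.4685k
-0.6681 + 0.4757i + 0.3284j - 0.4685k


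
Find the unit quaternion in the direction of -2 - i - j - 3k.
-0.5164 - 0.2582i - 0.2582j - 0.7746k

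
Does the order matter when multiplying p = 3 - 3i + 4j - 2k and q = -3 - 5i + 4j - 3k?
Yes: pq = -46 - 10i + j + 5k ≠ -46 - 2i - j - 11k = qp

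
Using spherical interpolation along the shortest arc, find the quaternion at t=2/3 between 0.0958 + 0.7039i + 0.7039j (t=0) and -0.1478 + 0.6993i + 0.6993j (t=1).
-0.0669 + 0.7055i + 0.7055j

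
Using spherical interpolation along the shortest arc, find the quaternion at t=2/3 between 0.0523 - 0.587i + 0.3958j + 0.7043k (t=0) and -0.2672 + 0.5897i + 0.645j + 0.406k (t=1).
-0.1934 + 0.2126i + 0.7038j + 0.6497k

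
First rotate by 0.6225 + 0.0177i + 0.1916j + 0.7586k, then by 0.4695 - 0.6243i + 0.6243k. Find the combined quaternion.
-0.1703 - 0.4999i + 0.5746j + 0.6252k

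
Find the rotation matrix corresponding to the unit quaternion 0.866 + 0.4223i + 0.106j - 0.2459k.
[[0.8566, 0.5154, -0.0241], [-0.3364, 0.5224, -0.7836], [-0.3913, 0.6793, 0.6209]]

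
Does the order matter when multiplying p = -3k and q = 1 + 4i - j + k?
Yes: pq = 3 - 3i - 12j - 3k ≠ 3 + 3i + 12j - 3k = qp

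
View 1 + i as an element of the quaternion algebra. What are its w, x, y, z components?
1 + i + 0j + 0k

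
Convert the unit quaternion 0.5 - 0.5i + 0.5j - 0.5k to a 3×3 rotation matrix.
[[0, 0, 1], [-1, 0, 0], [0, -1, 0]]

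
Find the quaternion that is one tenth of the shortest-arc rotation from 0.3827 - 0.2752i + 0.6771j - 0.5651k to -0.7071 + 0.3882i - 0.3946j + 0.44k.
0.4202 - 0.2897i + 0.6546j - 0.5578k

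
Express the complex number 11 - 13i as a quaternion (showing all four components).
11 - 13i + 0j + 0k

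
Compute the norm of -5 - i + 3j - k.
6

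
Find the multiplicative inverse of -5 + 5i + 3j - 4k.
-0.0667 - 0.0667i - 0.04j + 0.0533k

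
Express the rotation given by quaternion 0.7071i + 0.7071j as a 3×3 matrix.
[[0, 1, 0], [1, 0, 0], [0, 0, -1]]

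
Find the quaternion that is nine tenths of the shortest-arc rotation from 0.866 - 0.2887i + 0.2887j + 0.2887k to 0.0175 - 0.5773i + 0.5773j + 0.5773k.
0.1202 - 0.5732i + 0.5732j + 0.5732k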